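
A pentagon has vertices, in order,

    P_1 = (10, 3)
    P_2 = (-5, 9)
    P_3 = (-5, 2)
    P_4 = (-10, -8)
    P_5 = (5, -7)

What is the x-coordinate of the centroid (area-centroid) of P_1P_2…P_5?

Apply the shoelace formula. First the cross-terms c_i = x_i·y_{i+1} − x_{i+1}·y_i:
  105, 35, 60, 110, 85  ⇒  2A = 395, A = 197.5.
Then Σ (x_i + x_{i+1})·c_i = 0, so x̄ = 0 / (6·197.5) = 0.

0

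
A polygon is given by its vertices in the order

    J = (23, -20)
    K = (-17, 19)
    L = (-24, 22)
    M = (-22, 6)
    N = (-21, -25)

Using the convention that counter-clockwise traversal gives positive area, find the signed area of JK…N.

Apply the shoelace (surveyor's) formula: 2A = Σ (x_i·y_{i+1} − x_{i+1}·y_i), indices taken mod 5.
Cross-terms: 97, 82, 340, 676, 995  ⇒  Σ = 2190
Signed area = Σ/2 = 1095 (positive ⇒ counter-clockwise traversal).

1095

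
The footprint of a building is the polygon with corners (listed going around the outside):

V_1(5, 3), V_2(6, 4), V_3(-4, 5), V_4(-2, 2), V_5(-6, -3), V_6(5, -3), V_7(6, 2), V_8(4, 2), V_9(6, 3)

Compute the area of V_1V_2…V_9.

68

Apply the surveyor's formula: 2A = Σ (x_i·y_{i+1} − x_{i+1}·y_i), indices taken mod 9.
V_1→V_2: (5)(4) − (6)(3) = 2
V_2→V_3: (6)(5) − (-4)(4) = 46
V_3→V_4: (-4)(2) − (-2)(5) = 2
V_4→V_5: (-2)(-3) − (-6)(2) = 18
V_5→V_6: (-6)(-3) − (5)(-3) = 33
V_6→V_7: (5)(2) − (6)(-3) = 28
V_7→V_8: (6)(2) − (4)(2) = 4
V_8→V_9: (4)(3) − (6)(2) = 0
V_9→V_1: (6)(3) − (5)(3) = 3
Σ = 136
Area = |Σ|/2 = 68.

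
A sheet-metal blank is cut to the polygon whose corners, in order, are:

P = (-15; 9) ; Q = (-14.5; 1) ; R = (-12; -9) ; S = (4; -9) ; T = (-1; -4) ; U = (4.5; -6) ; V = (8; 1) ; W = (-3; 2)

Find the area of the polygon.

237.75

Apply Gauss's area formula: 2A = Σ (x_i·y_{i+1} − x_{i+1}·y_i), indices taken mod 8.
Σ = (115.5) + (142.5) + (144) + (-25) + (24) + (52.5) + (19) + (3) = 475.5
Area = |Σ|/2 = 237.75.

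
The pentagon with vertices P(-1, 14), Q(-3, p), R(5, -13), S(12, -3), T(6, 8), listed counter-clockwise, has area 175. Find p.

13

The doubled signed area Σ (x_i y_{i+1} − x_{i+1} y_i) is linear in p.
With p=0 it equals 428; the coefficient of p is -6 (from the two edges through Q).
So -6·p + 428 = 2·175 = 350 ⇒ p = 13.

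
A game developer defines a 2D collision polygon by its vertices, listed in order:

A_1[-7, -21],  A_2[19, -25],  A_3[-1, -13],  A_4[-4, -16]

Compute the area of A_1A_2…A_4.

119

A_1→A_2: (-7)(-25) − (19)(-21) = 574
A_2→A_3: (19)(-13) − (-1)(-25) = -272
A_3→A_4: (-1)(-16) − (-4)(-13) = -36
A_4→A_1: (-4)(-21) − (-7)(-16) = -28
Σ = 238
Area = |Σ|/2 = 119.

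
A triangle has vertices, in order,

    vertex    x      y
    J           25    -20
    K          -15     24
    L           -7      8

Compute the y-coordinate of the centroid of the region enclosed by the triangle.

Apply the shoelace (surveyor's) formula. First the cross-terms c_i = x_i·y_{i+1} − x_{i+1}·y_i:
  300, 48, -60  ⇒  2A = 288, A = 144.
Then Σ (y_i + y_{i+1})·c_i = 3456, so ȳ = 3456 / (6·144) = 4.

4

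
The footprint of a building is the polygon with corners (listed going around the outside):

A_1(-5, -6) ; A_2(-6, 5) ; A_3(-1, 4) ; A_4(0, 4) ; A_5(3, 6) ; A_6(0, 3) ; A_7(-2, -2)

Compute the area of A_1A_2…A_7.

Σ = (-61) + (-19) + (-4) + (-12) + (9) + (6) + (2) = -79
Area = |Σ|/2 = 39.5.

39.5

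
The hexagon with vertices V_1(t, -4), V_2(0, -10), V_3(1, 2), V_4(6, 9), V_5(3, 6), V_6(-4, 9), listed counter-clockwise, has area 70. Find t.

-3

The doubled signed area Σ (x_i y_{i+1} − x_{i+1} y_i) is linear in t.
With t=0 it equals 83; the coefficient of t is -19 (from the two edges through V_1).
So -19·t + 83 = 2·70 = 140 ⇒ t = -3.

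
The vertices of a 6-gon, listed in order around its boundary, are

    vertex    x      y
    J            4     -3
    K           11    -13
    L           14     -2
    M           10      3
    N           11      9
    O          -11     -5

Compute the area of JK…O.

Cross-terms: -19, 160, 62, 57, 44, 53  ⇒  Σ = 357
Area = |Σ|/2 = 178.5.

178.5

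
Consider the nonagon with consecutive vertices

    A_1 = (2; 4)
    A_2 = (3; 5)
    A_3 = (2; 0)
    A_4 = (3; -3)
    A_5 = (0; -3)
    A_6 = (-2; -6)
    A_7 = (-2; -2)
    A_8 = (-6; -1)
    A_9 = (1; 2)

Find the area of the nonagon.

31

Σ = (-2) + (-10) + (-6) + (-9) + (-6) + (-8) + (-10) + (-11) + (0) = -62
Area = |Σ|/2 = 31.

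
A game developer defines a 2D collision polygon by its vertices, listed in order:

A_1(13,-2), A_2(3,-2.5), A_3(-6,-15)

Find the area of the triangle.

60.25

Apply the surveyor's formula: 2A = Σ (x_i·y_{i+1} − x_{i+1}·y_i), indices taken mod 3.
Σ = (-26.5) + (-60) + (207) = 120.5
Area = |Σ|/2 = 60.25.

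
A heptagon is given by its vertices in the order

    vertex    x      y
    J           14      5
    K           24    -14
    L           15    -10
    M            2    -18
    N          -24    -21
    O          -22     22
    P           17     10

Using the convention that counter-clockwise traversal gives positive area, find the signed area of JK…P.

-1354.5

Apply Gauss's area formula: 2A = Σ (x_i·y_{i+1} − x_{i+1}·y_i), indices taken mod 7.
Σ = (-316) + (-30) + (-250) + (-474) + (-990) + (-594) + (-55) = -2709
Signed area = Σ/2 = -1354.5 (negative ⇒ clockwise traversal).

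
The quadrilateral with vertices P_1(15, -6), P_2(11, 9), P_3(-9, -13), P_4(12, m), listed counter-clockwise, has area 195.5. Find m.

-7

The doubled signed area Σ (x_i y_{i+1} − x_{i+1} y_i) is linear in m.
With m=0 it equals 223; the coefficient of m is -24 (from the two edges through P_4).
So -24·m + 223 = 2·195.5 = 391 ⇒ m = -7.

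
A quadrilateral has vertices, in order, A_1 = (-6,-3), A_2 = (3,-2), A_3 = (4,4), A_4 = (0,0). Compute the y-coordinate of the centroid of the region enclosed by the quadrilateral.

-65/123

Apply the surveyor's formula. First the cross-terms c_i = x_i·y_{i+1} − x_{i+1}·y_i:
  21, 20, 0, 0  ⇒  2A = 41, A = 20.5.
Then Σ (y_i + y_{i+1})·c_i = -65, so ȳ = -65 / (6·20.5) = -65/123.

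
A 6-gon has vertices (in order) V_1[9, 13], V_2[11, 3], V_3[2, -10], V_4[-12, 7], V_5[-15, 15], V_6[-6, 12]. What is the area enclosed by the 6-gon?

344.5

Apply the shoelace (surveyor's) formula: 2A = Σ (x_i·y_{i+1} − x_{i+1}·y_i), indices taken mod 6.
V_1→V_2: (9)(3) − (11)(13) = -116
V_2→V_3: (11)(-10) − (2)(3) = -116
V_3→V_4: (2)(7) − (-12)(-10) = -106
V_4→V_5: (-12)(15) − (-15)(7) = -75
V_5→V_6: (-15)(12) − (-6)(15) = -90
V_6→V_1: (-6)(13) − (9)(12) = -186
Σ = -689
Area = |Σ|/2 = 344.5.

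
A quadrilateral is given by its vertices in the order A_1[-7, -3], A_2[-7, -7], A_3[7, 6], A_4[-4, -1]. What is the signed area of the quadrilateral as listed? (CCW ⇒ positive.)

Apply Gauss's area formula: 2A = Σ (x_i·y_{i+1} − x_{i+1}·y_i), indices taken mod 4.
Σ = (28) + (7) + (17) + (5) = 57
Signed area = Σ/2 = 28.5 (positive ⇒ counter-clockwise traversal).

28.5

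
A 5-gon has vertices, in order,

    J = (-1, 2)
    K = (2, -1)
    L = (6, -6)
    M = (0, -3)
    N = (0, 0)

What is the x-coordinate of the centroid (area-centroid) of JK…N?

Apply Gauss's area formula. First the cross-terms c_i = x_i·y_{i+1} − x_{i+1}·y_i:
  -3, -6, -18, 0, 0  ⇒  2A = -27, A = -13.5.
Then Σ (x_i + x_{i+1})·c_i = -159, so x̄ = -159 / (6·(-13.5)) = 53/27.

53/27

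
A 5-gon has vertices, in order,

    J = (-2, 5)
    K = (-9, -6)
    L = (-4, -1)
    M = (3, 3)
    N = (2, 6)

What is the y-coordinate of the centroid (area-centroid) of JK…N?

380/201

Apply Gauss's area formula. First the cross-terms c_i = x_i·y_{i+1} − x_{i+1}·y_i:
  57, -15, -9, 12, 22  ⇒  2A = 67, A = 33.5.
Then Σ (y_i + y_{i+1})·c_i = 380, so ȳ = 380 / (6·33.5) = 380/201.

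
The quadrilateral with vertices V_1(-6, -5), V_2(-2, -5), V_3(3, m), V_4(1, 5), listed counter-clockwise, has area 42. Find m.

The doubled signed area Σ (x_i y_{i+1} − x_{i+1} y_i) is linear in m.
With m=0 it equals 75; the coefficient of m is -3 (from the two edges through V_3).
So -3·m + 75 = 2·42 = 84 ⇒ m = -3.

-3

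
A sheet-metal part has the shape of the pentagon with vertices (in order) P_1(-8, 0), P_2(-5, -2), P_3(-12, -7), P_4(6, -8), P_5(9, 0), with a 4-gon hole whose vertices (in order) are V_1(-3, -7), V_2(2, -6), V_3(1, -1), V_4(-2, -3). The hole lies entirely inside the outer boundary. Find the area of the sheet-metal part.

100.5

Outer boundary:
Apply Gauss's area formula: 2A = Σ (x_i·y_{i+1} − x_{i+1}·y_i), indices taken mod 5.
Σ = (16) + (11) + (138) + (72) + (0) = 237
Area = |Σ|/2 = 118.5.
Hole:
Σ = (32) + (4) + (-5) + (5) = 36
Area = |Σ|/2 = 18.
Net area = 118.5 − 18 = 100.5.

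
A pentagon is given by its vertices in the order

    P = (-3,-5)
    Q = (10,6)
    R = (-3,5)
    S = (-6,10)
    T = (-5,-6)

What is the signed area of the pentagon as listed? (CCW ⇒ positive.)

Apply Gauss's area formula: 2A = Σ (x_i·y_{i+1} − x_{i+1}·y_i), indices taken mod 5.
Σ = (32) + (68) + (0) + (86) + (7) = 193
Signed area = Σ/2 = 96.5 (positive ⇒ counter-clockwise traversal).

96.5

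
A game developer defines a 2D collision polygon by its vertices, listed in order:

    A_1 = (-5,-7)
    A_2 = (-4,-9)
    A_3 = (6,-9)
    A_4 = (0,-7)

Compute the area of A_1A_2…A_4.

Apply the surveyor's formula: 2A = Σ (x_i·y_{i+1} − x_{i+1}·y_i), indices taken mod 4.
A_1→A_2: (-5)(-9) − (-4)(-7) = 17
A_2→A_3: (-4)(-9) − (6)(-9) = 90
A_3→A_4: (6)(-7) − (0)(-9) = -42
A_4→A_1: (0)(-7) − (-5)(-7) = -35
Σ = 30
Area = |Σ|/2 = 15.

15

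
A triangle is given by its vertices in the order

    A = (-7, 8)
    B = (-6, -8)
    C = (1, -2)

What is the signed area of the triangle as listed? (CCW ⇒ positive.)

59

Cross-terms: 104, 20, -6  ⇒  Σ = 118
Signed area = Σ/2 = 59 (positive ⇒ counter-clockwise traversal).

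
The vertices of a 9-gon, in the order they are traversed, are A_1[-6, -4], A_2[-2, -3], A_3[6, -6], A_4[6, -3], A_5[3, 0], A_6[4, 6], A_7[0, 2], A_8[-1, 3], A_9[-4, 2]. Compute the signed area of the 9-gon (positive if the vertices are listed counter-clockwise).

Apply the surveyor's formula: 2A = Σ (x_i·y_{i+1} − x_{i+1}·y_i), indices taken mod 9.
Cross-terms: 10, 30, 18, 9, 18, 8, 2, 10, 28  ⇒  Σ = 133
Signed area = Σ/2 = 66.5 (positive ⇒ counter-clockwise traversal).

66.5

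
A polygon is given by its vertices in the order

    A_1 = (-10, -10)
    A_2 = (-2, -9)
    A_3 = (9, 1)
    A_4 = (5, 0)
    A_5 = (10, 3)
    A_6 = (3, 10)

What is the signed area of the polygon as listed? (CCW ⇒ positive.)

160

Apply Gauss's area formula: 2A = Σ (x_i·y_{i+1} − x_{i+1}·y_i), indices taken mod 6.
A_1→A_2: (-10)(-9) − (-2)(-10) = 70
A_2→A_3: (-2)(1) − (9)(-9) = 79
A_3→A_4: (9)(0) − (5)(1) = -5
A_4→A_5: (5)(3) − (10)(0) = 15
A_5→A_6: (10)(10) − (3)(3) = 91
A_6→A_1: (3)(-10) − (-10)(10) = 70
Σ = 320
Signed area = Σ/2 = 160 (positive ⇒ counter-clockwise traversal).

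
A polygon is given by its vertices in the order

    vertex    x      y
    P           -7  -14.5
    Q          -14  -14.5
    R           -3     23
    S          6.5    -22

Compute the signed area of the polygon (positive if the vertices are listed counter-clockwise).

-399.375

Σ = (-101.5) + (-365.5) + (-83.5) + (-248.25) = -798.75
Signed area = Σ/2 = -399.375 (negative ⇒ clockwise traversal).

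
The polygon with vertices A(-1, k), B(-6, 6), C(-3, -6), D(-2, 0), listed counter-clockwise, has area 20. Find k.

The doubled signed area Σ (x_i y_{i+1} − x_{i+1} y_i) is linear in k.
With k=0 it equals 36; the coefficient of k is 4 (from the two edges through A).
So 4·k + 36 = 2·20 = 40 ⇒ k = 1.

1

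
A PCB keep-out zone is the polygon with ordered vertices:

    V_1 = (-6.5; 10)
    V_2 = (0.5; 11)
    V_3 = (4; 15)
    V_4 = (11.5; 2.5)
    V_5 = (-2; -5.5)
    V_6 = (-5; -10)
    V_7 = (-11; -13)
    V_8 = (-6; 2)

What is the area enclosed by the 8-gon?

Σ = (-76.5) + (-36.5) + (-162.5) + (-58.25) + (-7.5) + (-45) + (-100) + (-47) = -533.25
Area = |Σ|/2 = 266.625.

266.625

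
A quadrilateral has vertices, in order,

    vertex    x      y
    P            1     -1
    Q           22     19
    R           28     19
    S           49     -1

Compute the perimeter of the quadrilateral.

112

|PQ| = √((21)² + (20)²) = √841 = 29
|QR| = √((6)² + (0)²) = √36 = 6
|RS| = √((21)² + (-20)²) = √841 = 29
|SP| = √((-48)² + (0)²) = √2304 = 48
Perimeter = 29 + 6 + 29 + 48 = 112.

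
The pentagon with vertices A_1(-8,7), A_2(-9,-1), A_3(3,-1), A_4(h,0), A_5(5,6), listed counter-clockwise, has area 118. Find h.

10

The doubled signed area Σ (x_i y_{i+1} − x_{i+1} y_i) is linear in h.
With h=0 it equals 166; the coefficient of h is 7 (from the two edges through A_4).
So 7·h + 166 = 2·118 = 236 ⇒ h = 10.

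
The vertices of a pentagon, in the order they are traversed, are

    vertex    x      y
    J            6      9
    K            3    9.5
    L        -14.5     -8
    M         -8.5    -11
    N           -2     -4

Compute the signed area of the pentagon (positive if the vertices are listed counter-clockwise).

126.625

Apply the shoelace (surveyor's) formula: 2A = Σ (x_i·y_{i+1} − x_{i+1}·y_i), indices taken mod 5.
Σ = (30) + (113.75) + (91.5) + (12) + (6) = 253.25
Signed area = Σ/2 = 126.625 (positive ⇒ counter-clockwise traversal).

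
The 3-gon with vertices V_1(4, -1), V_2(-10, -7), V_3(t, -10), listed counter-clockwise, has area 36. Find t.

Write out the shoelace sum; only the two edges meeting at V_3 involve t:
2·Area = [((-10)·(-10) − t·(-7)) + (t·(-1) − 4·(-10))] + -38
       = 6·t + 102 = 72
⇒ t = -5.

-5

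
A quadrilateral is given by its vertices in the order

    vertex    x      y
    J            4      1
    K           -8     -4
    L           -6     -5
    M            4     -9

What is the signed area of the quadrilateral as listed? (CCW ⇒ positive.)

Σ = (-8) + (16) + (74) + (40) = 122
Signed area = Σ/2 = 61 (positive ⇒ counter-clockwise traversal).

61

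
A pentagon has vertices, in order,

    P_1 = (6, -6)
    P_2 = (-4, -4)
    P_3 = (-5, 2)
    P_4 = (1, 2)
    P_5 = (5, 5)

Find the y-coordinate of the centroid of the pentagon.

-19/17

Apply the surveyor's formula. First the cross-terms c_i = x_i·y_{i+1} − x_{i+1}·y_i:
  -48, -28, -12, -5, -60  ⇒  2A = -153, A = -76.5.
Then Σ (y_i + y_{i+1})·c_i = 513, so ȳ = 513 / (6·(-76.5)) = -19/17.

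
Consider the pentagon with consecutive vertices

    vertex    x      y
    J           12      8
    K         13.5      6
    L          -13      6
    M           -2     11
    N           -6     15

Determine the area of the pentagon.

J→K: (12)(6) − (13.5)(8) = -36
K→L: (13.5)(6) − (-13)(6) = 159
L→M: (-13)(11) − (-2)(6) = -131
M→N: (-2)(15) − (-6)(11) = 36
N→J: (-6)(8) − (12)(15) = -228
Σ = -200
Area = |Σ|/2 = 100.

100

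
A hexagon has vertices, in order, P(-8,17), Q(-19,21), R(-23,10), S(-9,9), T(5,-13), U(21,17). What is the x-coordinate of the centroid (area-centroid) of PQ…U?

149/209

Apply the shoelace (surveyor's) formula. First the cross-terms c_i = x_i·y_{i+1} − x_{i+1}·y_i:
  155, 293, -117, 72, 358, 493  ⇒  2A = 1254, A = 627.
Then Σ (x_i + x_{i+1})·c_i = 2682, so x̄ = 2682 / (6·627) = 149/209.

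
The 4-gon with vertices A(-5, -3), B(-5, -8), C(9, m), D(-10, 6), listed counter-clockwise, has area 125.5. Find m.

The doubled signed area Σ (x_i y_{i+1} − x_{i+1} y_i) is linear in m.
With m=0 it equals 211; the coefficient of m is 5 (from the two edges through C).
So 5·m + 211 = 2·125.5 = 251 ⇒ m = 8.

8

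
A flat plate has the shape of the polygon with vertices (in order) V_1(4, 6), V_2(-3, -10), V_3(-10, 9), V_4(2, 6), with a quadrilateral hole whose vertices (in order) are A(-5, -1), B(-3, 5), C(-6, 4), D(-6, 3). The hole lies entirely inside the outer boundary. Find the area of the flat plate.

111

Outer boundary:
Σ = (-22) + (-127) + (-78) + (-12) = -239
Area = |Σ|/2 = 119.5.
Hole:
Σ = (-28) + (18) + (6) + (21) = 17
Area = |Σ|/2 = 8.5.
Net area = 119.5 − 8.5 = 111.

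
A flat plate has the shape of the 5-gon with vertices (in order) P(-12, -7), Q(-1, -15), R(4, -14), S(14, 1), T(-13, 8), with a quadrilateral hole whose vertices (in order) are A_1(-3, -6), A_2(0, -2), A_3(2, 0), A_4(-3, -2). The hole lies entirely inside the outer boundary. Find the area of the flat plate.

Outer boundary:
Apply the shoelace formula: 2A = Σ (x_i·y_{i+1} − x_{i+1}·y_i), indices taken mod 5.
Σ = (173) + (74) + (200) + (125) + (187) = 759
Area = |Σ|/2 = 379.5.
Hole:
Apply the shoelace (surveyor's) formula: 2A = Σ (x_i·y_{i+1} − x_{i+1}·y_i), indices taken mod 4.
Σ = (6) + (4) + (-4) + (12) = 18
Area = |Σ|/2 = 9.
Net area = 379.5 − 9 = 370.5.

370.5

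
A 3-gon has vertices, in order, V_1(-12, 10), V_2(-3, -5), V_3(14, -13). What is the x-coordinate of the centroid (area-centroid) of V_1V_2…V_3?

-1/3

Apply the surveyor's formula. First the cross-terms c_i = x_i·y_{i+1} − x_{i+1}·y_i:
  90, 109, -16  ⇒  2A = 183, A = 91.5.
Then Σ (x_i + x_{i+1})·c_i = -183, so x̄ = -183 / (6·91.5) = -1/3.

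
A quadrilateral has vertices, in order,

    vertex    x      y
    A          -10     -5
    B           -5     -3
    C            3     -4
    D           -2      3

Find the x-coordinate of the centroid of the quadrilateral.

Apply the surveyor's formula. First the cross-terms c_i = x_i·y_{i+1} − x_{i+1}·y_i:
  5, 29, 1, 40  ⇒  2A = 75, A = 37.5.
Then Σ (x_i + x_{i+1})·c_i = -612, so x̄ = -612 / (6·37.5) = -2.72.

-2.72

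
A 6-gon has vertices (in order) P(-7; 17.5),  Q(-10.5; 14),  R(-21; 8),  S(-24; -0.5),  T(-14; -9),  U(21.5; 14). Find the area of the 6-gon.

589.5

Apply the surveyor's formula: 2A = Σ (x_i·y_{i+1} − x_{i+1}·y_i), indices taken mod 6.
Σ = (85.75) + (210) + (202.5) + (209) + (-2.5) + (474.25) = 1179
Area = |Σ|/2 = 589.5.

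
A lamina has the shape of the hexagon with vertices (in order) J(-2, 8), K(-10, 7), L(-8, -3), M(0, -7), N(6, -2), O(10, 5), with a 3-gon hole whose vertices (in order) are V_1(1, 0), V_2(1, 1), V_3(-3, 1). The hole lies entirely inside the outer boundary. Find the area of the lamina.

Outer boundary:
J→K: (-2)(7) − (-10)(8) = 66
K→L: (-10)(-3) − (-8)(7) = 86
L→M: (-8)(-7) − (0)(-3) = 56
M→N: (0)(-2) − (6)(-7) = 42
N→O: (6)(5) − (10)(-2) = 50
O→J: (10)(8) − (-2)(5) = 90
Σ = 390
Area = |Σ|/2 = 195.
Hole:
V_1→V_2: (1)(1) − (1)(0) = 1
V_2→V_3: (1)(1) − (-3)(1) = 4
V_3→V_1: (-3)(0) − (1)(1) = -1
Σ = 4
Area = |Σ|/2 = 2.
Net area = 195 − 2 = 193.

193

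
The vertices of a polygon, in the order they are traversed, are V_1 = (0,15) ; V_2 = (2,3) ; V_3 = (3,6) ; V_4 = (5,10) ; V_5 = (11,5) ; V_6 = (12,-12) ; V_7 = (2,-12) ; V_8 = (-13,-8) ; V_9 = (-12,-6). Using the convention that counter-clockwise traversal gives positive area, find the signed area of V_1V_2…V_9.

Apply Gauss's area formula: 2A = Σ (x_i·y_{i+1} − x_{i+1}·y_i), indices taken mod 9.
Cross-terms: -30, 3, 0, -85, -192, -120, -172, -18, -180  ⇒  Σ = -794
Signed area = Σ/2 = -397 (negative ⇒ clockwise traversal).

-397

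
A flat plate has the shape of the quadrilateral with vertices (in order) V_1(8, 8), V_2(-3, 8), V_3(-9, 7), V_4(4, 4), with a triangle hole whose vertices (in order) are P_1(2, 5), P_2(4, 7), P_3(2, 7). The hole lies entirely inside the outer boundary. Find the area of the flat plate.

35.5

Outer boundary:
V_1→V_2: (8)(8) − (-3)(8) = 88
V_2→V_3: (-3)(7) − (-9)(8) = 51
V_3→V_4: (-9)(4) − (4)(7) = -64
V_4→V_1: (4)(8) − (8)(4) = 0
Σ = 75
Area = |Σ|/2 = 37.5.
Hole:
Apply the surveyor's formula: 2A = Σ (x_i·y_{i+1} − x_{i+1}·y_i), indices taken mod 3.
Σ = (-6) + (14) + (-4) = 4
Area = |Σ|/2 = 2.
Net area = 37.5 − 2 = 35.5.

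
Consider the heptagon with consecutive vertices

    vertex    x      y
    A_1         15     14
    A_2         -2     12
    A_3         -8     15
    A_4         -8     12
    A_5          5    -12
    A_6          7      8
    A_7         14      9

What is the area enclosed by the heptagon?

235

Apply the surveyor's formula: 2A = Σ (x_i·y_{i+1} − x_{i+1}·y_i), indices taken mod 7.
Σ = (208) + (66) + (24) + (36) + (124) + (-49) + (61) = 470
Area = |Σ|/2 = 235.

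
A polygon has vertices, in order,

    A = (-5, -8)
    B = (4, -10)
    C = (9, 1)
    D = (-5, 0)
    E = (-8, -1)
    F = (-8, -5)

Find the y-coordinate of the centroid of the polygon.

-1007/257

Apply the shoelace formula. First the cross-terms c_i = x_i·y_{i+1} − x_{i+1}·y_i:
  82, 94, 5, 5, 32, 39  ⇒  2A = 257, A = 128.5.
Then Σ (y_i + y_{i+1})·c_i = -3021, so ȳ = -3021 / (6·128.5) = -1007/257.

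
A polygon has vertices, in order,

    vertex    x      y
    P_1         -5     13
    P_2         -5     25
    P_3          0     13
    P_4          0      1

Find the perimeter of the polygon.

|P_1P_2| = √((0)² + (12)²) = √144 = 12
|P_2P_3| = √((5)² + (-12)²) = √169 = 13
|P_3P_4| = √((0)² + (-12)²) = √144 = 12
|P_4P_1| = √((-5)² + (12)²) = √169 = 13
Perimeter = 12 + 13 + 12 + 13 = 50.

50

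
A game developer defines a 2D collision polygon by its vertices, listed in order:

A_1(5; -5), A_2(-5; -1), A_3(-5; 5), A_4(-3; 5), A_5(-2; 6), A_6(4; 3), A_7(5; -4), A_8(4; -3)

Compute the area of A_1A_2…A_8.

71.5

Apply the shoelace (surveyor's) formula: 2A = Σ (x_i·y_{i+1} − x_{i+1}·y_i), indices taken mod 8.
Σ = (-30) + (-30) + (-10) + (-8) + (-30) + (-31) + (1) + (-5) = -143
Area = |Σ|/2 = 71.5.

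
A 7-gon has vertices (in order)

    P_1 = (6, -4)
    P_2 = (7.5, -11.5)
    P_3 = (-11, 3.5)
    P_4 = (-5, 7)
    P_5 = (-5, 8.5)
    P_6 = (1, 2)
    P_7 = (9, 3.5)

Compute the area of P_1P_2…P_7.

148.125

Σ = (-39) + (-100.25) + (-59.5) + (-7.5) + (-18.5) + (-14.5) + (-57) = -296.25
Area = |Σ|/2 = 148.125.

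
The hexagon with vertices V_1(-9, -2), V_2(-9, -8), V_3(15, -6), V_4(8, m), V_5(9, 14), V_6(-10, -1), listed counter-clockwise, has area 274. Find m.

The doubled signed area Σ (x_i y_{i+1} − x_{i+1} y_i) is linear in m.
With m=0 it equals 530; the coefficient of m is 6 (from the two edges through V_4).
So 6·m + 530 = 2·274 = 548 ⇒ m = 3.

3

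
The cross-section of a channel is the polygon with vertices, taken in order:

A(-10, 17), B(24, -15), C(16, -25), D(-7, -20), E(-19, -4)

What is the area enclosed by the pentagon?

914

Apply the surveyor's formula: 2A = Σ (x_i·y_{i+1} − x_{i+1}·y_i), indices taken mod 5.
Σ = (-258) + (-360) + (-495) + (-352) + (-363) = -1828
Area = |Σ|/2 = 914.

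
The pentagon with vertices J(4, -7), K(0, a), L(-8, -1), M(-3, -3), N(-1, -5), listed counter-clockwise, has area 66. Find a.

Write out the shoelace sum; only the two edges meeting at K involve a:
2·Area = [(4·a − 0·(-7)) + (0·(-1) − (-8)·a)] + 60
       = 12·a + 60 = 132
⇒ a = 6.

6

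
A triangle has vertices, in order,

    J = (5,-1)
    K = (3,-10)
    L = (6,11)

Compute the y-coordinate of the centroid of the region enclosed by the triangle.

Apply the shoelace (surveyor's) formula. First the cross-terms c_i = x_i·y_{i+1} − x_{i+1}·y_i:
  -47, 93, -61  ⇒  2A = -15, A = -7.5.
Then Σ (y_i + y_{i+1})·c_i = 0, so ȳ = 0 / (6·(-7.5)) = 0.

0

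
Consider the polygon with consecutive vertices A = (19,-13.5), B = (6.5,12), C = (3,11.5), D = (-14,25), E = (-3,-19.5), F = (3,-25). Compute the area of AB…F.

Σ = (315.75) + (38.75) + (236) + (348) + (133.5) + (434.5) = 1506.5
Area = |Σ|/2 = 753.25.

753.25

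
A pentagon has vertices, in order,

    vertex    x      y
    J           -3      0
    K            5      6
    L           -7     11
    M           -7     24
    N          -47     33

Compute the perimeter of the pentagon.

|JK| = √((8)² + (6)²) = √100 = 10
|KL| = √((-12)² + (5)²) = √169 = 13
|LM| = √((0)² + (13)²) = √169 = 13
|MN| = √((-40)² + (9)²) = √1681 = 41
|NJ| = √((44)² + (-33)²) = √3025 = 55
Perimeter = 10 + 13 + 13 + 41 + 55 = 132.

132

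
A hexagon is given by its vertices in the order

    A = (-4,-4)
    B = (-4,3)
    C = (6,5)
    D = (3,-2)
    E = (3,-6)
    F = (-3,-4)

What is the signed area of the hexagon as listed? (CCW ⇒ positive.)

-69.5

Apply the shoelace (surveyor's) formula: 2A = Σ (x_i·y_{i+1} − x_{i+1}·y_i), indices taken mod 6.
Σ = (-28) + (-38) + (-27) + (-12) + (-30) + (-4) = -139
Signed area = Σ/2 = -69.5 (negative ⇒ clockwise traversal).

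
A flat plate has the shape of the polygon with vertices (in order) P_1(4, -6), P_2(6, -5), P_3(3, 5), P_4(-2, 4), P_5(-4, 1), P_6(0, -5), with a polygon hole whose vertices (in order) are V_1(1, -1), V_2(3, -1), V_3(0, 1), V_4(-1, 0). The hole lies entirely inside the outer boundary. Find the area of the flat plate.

Outer boundary:
Cross-terms: 16, 45, 22, 14, 20, 20  ⇒  Σ = 137
Area = |Σ|/2 = 68.5.
Hole:
Apply the shoelace (surveyor's) formula: 2A = Σ (x_i·y_{i+1} − x_{i+1}·y_i), indices taken mod 4.
Σ = (2) + (3) + (1) + (1) = 7
Area = |Σ|/2 = 3.5.
Net area = 68.5 − 3.5 = 65.

65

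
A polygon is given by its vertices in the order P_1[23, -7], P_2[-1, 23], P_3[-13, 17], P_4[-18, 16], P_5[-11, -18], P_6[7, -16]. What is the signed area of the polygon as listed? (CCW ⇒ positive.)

1011.5

Apply the shoelace (surveyor's) formula: 2A = Σ (x_i·y_{i+1} − x_{i+1}·y_i), indices taken mod 6.
Σ = (522) + (282) + (98) + (500) + (302) + (319) = 2023
Signed area = Σ/2 = 1011.5 (positive ⇒ counter-clockwise traversal).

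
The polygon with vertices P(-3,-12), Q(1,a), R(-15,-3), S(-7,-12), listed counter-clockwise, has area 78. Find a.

-5

The doubled signed area Σ (x_i y_{i+1} − x_{i+1} y_i) is linear in a.
With a=0 it equals 216; the coefficient of a is 12 (from the two edges through Q).
So 12·a + 216 = 2·78 = 156 ⇒ a = -5.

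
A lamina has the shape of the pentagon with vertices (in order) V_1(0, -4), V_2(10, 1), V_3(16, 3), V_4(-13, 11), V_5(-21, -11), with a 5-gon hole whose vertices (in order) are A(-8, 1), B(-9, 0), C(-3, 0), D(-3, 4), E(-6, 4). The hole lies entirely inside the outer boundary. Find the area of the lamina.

346

Outer boundary:
Apply the surveyor's formula: 2A = Σ (x_i·y_{i+1} − x_{i+1}·y_i), indices taken mod 5.
Σ = (40) + (14) + (215) + (374) + (84) = 727
Area = |Σ|/2 = 363.5.
Hole:
Apply Gauss's area formula: 2A = Σ (x_i·y_{i+1} − x_{i+1}·y_i), indices taken mod 5.
Σ = (9) + (0) + (-12) + (12) + (26) = 35
Area = |Σ|/2 = 17.5.
Net area = 363.5 − 17.5 = 346.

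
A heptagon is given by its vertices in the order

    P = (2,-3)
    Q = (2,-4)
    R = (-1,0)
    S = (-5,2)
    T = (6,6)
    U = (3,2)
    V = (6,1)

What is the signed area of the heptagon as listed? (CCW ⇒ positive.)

Apply Gauss's area formula: 2A = Σ (x_i·y_{i+1} − x_{i+1}·y_i), indices taken mod 7.
P→Q: (2)(-4) − (2)(-3) = -2
Q→R: (2)(0) − (-1)(-4) = -4
R→S: (-1)(2) − (-5)(0) = -2
S→T: (-5)(6) − (6)(2) = -42
T→U: (6)(2) − (3)(6) = -6
U→V: (3)(1) − (6)(2) = -9
V→P: (6)(-3) − (2)(1) = -20
Σ = -85
Signed area = Σ/2 = -42.5 (negative ⇒ clockwise traversal).

-42.5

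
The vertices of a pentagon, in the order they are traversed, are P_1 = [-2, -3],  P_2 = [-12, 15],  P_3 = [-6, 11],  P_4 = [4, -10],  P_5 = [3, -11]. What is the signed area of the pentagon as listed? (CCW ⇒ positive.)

-68.5

Apply the shoelace (surveyor's) formula: 2A = Σ (x_i·y_{i+1} − x_{i+1}·y_i), indices taken mod 5.
Cross-terms: -66, -42, 16, -14, -31  ⇒  Σ = -137
Signed area = Σ/2 = -68.5 (negative ⇒ clockwise traversal).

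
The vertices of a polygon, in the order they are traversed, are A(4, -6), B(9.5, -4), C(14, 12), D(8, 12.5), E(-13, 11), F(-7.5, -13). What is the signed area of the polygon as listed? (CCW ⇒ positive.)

444.5

Apply the shoelace formula: 2A = Σ (x_i·y_{i+1} − x_{i+1}·y_i), indices taken mod 6.
Σ = (41) + (170) + (79) + (250.5) + (251.5) + (97) = 889
Signed area = Σ/2 = 444.5 (positive ⇒ counter-clockwise traversal).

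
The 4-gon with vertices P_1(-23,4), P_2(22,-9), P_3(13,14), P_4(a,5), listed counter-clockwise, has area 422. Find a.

The doubled signed area Σ (x_i y_{i+1} − x_{i+1} y_i) is linear in a.
With a=0 it equals 724; the coefficient of a is -10 (from the two edges through P_4).
So -10·a + 724 = 2·422 = 844 ⇒ a = -12.

-12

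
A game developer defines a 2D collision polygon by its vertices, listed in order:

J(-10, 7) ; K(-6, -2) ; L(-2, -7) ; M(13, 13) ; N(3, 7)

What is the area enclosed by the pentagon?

Apply the shoelace formula: 2A = Σ (x_i·y_{i+1} − x_{i+1}·y_i), indices taken mod 5.
Σ = (62) + (38) + (65) + (52) + (91) = 308
Area = |Σ|/2 = 154.

154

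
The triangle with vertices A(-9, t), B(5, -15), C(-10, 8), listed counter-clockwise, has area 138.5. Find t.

-12

The doubled signed area Σ (x_i y_{i+1} − x_{i+1} y_i) is linear in t.
With t=0 it equals 97; the coefficient of t is -15 (from the two edges through A).
So -15·t + 97 = 2·138.5 = 277 ⇒ t = -12.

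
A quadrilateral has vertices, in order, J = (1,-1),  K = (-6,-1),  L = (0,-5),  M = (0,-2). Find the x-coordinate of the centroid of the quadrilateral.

-143/75

Apply the surveyor's formula. First the cross-terms c_i = x_i·y_{i+1} − x_{i+1}·y_i:
  -7, 30, 0, 2  ⇒  2A = 25, A = 12.5.
Then Σ (x_i + x_{i+1})·c_i = -143, so x̄ = -143 / (6·12.5) = -143/75.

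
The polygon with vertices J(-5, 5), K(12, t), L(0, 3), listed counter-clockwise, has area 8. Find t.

Write out the shoelace sum; only the two edges meeting at K involve t:
2·Area = [((-5)·t − 12·5) + (12·3 − 0·t)] + 15
       = -5·t + -9 = 16
⇒ t = -5.

-5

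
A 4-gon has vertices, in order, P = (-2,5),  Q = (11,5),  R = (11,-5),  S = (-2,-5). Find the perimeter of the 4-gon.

|PQ| = √((13)² + (0)²) = √169 = 13
|QR| = √((0)² + (-10)²) = √100 = 10
|RS| = √((-13)² + (0)²) = √169 = 13
|SP| = √((0)² + (10)²) = √100 = 10
Perimeter = 13 + 10 + 13 + 10 = 46.

46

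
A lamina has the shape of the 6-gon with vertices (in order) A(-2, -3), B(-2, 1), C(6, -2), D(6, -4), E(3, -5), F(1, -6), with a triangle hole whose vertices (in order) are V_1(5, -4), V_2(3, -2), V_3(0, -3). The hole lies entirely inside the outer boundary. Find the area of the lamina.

Outer boundary:
Σ = (-8) + (-2) + (-12) + (-18) + (-13) + (-15) = -68
Area = |Σ|/2 = 34.
Hole:
Σ = (2) + (-9) + (15) = 8
Area = |Σ|/2 = 4.
Net area = 34 − 4 = 30.

30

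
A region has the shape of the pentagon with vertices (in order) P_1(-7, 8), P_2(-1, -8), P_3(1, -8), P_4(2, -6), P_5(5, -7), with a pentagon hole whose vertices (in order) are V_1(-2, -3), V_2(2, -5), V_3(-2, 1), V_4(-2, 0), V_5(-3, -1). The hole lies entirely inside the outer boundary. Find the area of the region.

Outer boundary:
Apply the surveyor's formula: 2A = Σ (x_i·y_{i+1} − x_{i+1}·y_i), indices taken mod 5.
Σ = (64) + (16) + (10) + (16) + (-9) = 97
Area = |Σ|/2 = 48.5.
Hole:
Σ = (16) + (-8) + (2) + (2) + (7) = 19
Area = |Σ|/2 = 9.5.
Net area = 48.5 − 9.5 = 39.

39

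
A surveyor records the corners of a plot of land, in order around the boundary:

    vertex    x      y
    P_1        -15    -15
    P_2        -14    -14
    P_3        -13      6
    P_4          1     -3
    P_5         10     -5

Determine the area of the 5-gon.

Apply the shoelace (surveyor's) formula: 2A = Σ (x_i·y_{i+1} − x_{i+1}·y_i), indices taken mod 5.
Σ = (0) + (-266) + (33) + (25) + (-225) = -433
Area = |Σ|/2 = 216.5.

216.5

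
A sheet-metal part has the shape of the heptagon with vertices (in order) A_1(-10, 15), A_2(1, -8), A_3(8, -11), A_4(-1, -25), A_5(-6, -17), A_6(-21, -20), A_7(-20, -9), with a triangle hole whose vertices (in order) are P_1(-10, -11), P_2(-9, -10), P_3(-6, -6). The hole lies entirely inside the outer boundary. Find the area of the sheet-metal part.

531.5

Outer boundary:
Apply the shoelace formula: 2A = Σ (x_i·y_{i+1} − x_{i+1}·y_i), indices taken mod 7.
Σ = (65) + (53) + (-211) + (-133) + (-237) + (-211) + (-390) = -1064
Area = |Σ|/2 = 532.
Hole:
Σ = (1) + (-6) + (6) = 1
Area = |Σ|/2 = 0.5.
Net area = 532 − 0.5 = 531.5.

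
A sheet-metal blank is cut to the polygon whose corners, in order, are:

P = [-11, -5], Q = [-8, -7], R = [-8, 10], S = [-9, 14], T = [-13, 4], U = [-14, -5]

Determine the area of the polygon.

Σ = (37) + (-136) + (-22) + (146) + (121) + (15) = 161
Area = |Σ|/2 = 80.5.

80.5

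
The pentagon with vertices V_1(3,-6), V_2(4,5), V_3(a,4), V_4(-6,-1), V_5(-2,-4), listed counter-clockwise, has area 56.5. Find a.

Write out the shoelace sum; only the two edges meeting at V_3 involve a:
2·Area = [(4·4 − a·5) + (a·(-1) − (-6)·4)] + 85
       = -6·a + 125 = 113
⇒ a = 2.

2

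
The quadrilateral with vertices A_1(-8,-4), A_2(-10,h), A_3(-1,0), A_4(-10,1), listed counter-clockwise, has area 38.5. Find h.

The doubled signed area Σ (x_i y_{i+1} − x_{i+1} y_i) is linear in h.
With h=0 it equals 7; the coefficient of h is -7 (from the two edges through A_2).
So -7·h + 7 = 2·38.5 = 77 ⇒ h = -10.

-10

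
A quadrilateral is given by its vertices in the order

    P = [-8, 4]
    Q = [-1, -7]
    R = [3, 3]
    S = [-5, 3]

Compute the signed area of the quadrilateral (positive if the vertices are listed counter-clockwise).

53

Σ = (60) + (18) + (24) + (4) = 106
Signed area = Σ/2 = 53 (positive ⇒ counter-clockwise traversal).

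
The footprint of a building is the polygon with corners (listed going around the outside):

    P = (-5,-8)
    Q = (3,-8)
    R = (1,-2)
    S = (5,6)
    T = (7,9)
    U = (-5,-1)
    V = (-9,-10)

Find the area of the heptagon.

Cross-terms: 64, 2, 16, 3, 38, 41, 22  ⇒  Σ = 186
Area = |Σ|/2 = 93.

93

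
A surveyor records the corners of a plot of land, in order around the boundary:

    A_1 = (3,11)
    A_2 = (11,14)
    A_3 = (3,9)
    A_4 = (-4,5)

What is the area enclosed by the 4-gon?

15

Apply the surveyor's formula: 2A = Σ (x_i·y_{i+1} − x_{i+1}·y_i), indices taken mod 4.
Σ = (-79) + (57) + (51) + (-59) = -30
Area = |Σ|/2 = 15.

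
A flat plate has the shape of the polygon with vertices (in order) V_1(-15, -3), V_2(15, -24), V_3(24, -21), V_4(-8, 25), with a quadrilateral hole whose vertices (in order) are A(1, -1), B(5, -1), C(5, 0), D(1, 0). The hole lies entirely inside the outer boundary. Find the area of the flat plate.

744.5

Outer boundary:
Apply the shoelace formula: 2A = Σ (x_i·y_{i+1} − x_{i+1}·y_i), indices taken mod 4.
Σ = (405) + (261) + (432) + (399) = 1497
Area = |Σ|/2 = 748.5.
Hole:
Apply the shoelace formula: 2A = Σ (x_i·y_{i+1} − x_{i+1}·y_i), indices taken mod 4.
Σ = (4) + (5) + (0) + (-1) = 8
Area = |Σ|/2 = 4.
Net area = 748.5 − 4 = 744.5.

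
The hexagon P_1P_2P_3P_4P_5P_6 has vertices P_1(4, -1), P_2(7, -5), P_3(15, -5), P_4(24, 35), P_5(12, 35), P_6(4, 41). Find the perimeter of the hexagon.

|P_1P_2| = √((3)² + (-4)²) = √25 = 5
|P_2P_3| = √((8)² + (0)²) = √64 = 8
|P_3P_4| = √((9)² + (40)²) = √1681 = 41
|P_4P_5| = √((-12)² + (0)²) = √144 = 12
|P_5P_6| = √((-8)² + (6)²) = √100 = 10
|P_6P_1| = √((0)² + (-42)²) = √1764 = 42
Perimeter = 5 + 8 + 41 + 12 + 10 + 42 = 118.

118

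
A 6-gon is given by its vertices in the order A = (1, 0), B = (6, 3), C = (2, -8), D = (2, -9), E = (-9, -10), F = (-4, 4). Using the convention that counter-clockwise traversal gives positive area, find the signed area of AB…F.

Σ = (3) + (-54) + (-2) + (-101) + (-76) + (-4) = -234
Signed area = Σ/2 = -117 (negative ⇒ clockwise traversal).

-117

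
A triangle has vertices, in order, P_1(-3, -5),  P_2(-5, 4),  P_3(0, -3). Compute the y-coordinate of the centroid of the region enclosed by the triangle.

-4/3

Apply Gauss's area formula. First the cross-terms c_i = x_i·y_{i+1} − x_{i+1}·y_i:
  -37, 15, -9  ⇒  2A = -31, A = -15.5.
Then Σ (y_i + y_{i+1})·c_i = 124, so ȳ = 124 / (6·(-15.5)) = -4/3.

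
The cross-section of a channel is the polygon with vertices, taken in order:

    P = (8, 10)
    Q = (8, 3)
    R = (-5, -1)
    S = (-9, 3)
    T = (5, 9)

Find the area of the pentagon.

95.5

Σ = (-56) + (7) + (-24) + (-96) + (-22) = -191
Area = |Σ|/2 = 95.5.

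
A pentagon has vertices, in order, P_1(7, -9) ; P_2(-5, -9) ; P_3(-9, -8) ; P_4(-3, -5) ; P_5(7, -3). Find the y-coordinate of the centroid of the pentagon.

-20/3

Apply the shoelace formula. First the cross-terms c_i = x_i·y_{i+1} − x_{i+1}·y_i:
  -108, -41, 21, 44, -42  ⇒  2A = -126, A = -63.
Then Σ (y_i + y_{i+1})·c_i = 2520, so ȳ = 2520 / (6·(-63)) = -20/3.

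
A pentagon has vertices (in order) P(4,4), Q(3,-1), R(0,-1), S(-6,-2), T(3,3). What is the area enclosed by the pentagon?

18.5

Apply the shoelace (surveyor's) formula: 2A = Σ (x_i·y_{i+1} − x_{i+1}·y_i), indices taken mod 5.
Cross-terms: -16, -3, -6, -12, 0  ⇒  Σ = -37
Area = |Σ|/2 = 18.5.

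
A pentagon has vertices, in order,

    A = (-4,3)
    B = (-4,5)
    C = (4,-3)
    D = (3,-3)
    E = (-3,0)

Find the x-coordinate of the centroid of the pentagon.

Apply the surveyor's formula. First the cross-terms c_i = x_i·y_{i+1} − x_{i+1}·y_i:
  -8, -8, -3, -9, -9  ⇒  2A = -37, A = -18.5.
Then Σ (x_i + x_{i+1})·c_i = 106, so x̄ = 106 / (6·(-18.5)) = -106/111.

-106/111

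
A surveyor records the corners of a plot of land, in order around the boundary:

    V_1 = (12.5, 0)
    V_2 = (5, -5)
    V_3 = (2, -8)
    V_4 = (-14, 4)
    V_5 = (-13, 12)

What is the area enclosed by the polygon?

Σ = (-62.5) + (-30) + (-104) + (-116) + (-150) = -462.5
Area = |Σ|/2 = 231.25.

231.25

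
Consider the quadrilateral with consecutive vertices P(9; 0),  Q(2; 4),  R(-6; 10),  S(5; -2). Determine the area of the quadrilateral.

Apply the shoelace (surveyor's) formula: 2A = Σ (x_i·y_{i+1} − x_{i+1}·y_i), indices taken mod 4.
Cross-terms: 36, 44, -38, 18  ⇒  Σ = 60
Area = |Σ|/2 = 30.

30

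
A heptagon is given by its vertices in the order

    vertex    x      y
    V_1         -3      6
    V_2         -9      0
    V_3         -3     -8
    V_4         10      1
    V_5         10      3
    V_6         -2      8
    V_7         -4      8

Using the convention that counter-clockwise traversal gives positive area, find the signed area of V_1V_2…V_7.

Apply Gauss's area formula: 2A = Σ (x_i·y_{i+1} − x_{i+1}·y_i), indices taken mod 7.
Cross-terms: 54, 72, 77, 20, 86, 16, 0  ⇒  Σ = 325
Signed area = Σ/2 = 162.5 (positive ⇒ counter-clockwise traversal).

162.5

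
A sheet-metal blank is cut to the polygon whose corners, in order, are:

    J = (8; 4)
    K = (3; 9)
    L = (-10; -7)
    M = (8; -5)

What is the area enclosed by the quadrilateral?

153.5

Apply the shoelace (surveyor's) formula: 2A = Σ (x_i·y_{i+1} − x_{i+1}·y_i), indices taken mod 4.
Cross-terms: 60, 69, 106, 72  ⇒  Σ = 307
Area = |Σ|/2 = 153.5.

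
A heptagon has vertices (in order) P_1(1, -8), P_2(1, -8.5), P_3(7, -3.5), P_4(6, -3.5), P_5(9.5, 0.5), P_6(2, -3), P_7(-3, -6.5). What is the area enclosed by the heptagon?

33.625

Cross-terms: -0.5, 56, -3.5, 36.25, -29.5, -22, 30.5  ⇒  Σ = 67.25
Area = |Σ|/2 = 33.625.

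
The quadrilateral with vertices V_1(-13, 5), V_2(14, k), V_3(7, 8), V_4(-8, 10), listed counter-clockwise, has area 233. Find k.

-10

The doubled signed area Σ (x_i y_{i+1} − x_{i+1} y_i) is linear in k.
With k=0 it equals 266; the coefficient of k is -20 (from the two edges through V_2).
So -20·k + 266 = 2·233 = 466 ⇒ k = -10.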